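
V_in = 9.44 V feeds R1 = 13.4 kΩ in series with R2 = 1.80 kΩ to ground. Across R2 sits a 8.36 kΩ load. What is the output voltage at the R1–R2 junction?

R2 ‖ R_L = (1.80 × 8.36)/(1.80 + 8.36) = 1.481 kΩ.
Voltage divider with the loaded lower leg: V_out = 9.44 × 1.481/(13.4 + 1.481) = 9.44 × 0.09953 = 0.9396 V.

V_out ≈ 0.940 V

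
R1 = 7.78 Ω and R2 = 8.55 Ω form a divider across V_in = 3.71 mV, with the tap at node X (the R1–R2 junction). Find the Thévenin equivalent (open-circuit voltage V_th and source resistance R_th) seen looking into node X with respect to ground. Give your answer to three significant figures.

Open-circuit (no load on X): V_th = V_in · R2/(R1 + R2) = 3.71 × 8.55/(7.780 + 8.55) = 1.942 mV.
Zeroing V_in shorts the top of R1 to ground, so R_th = R1 ‖ R2 = 4.073 Ω.

V_th ≈ 1.94 mV, R_th ≈ 4.07 Ω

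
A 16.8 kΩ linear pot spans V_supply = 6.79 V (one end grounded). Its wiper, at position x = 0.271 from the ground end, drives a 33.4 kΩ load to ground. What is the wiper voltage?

Split the track: R_lower = x·R_p = 4.553 kΩ, R_upper = (1−x)·R_p = 12.25 kΩ.
R_L loads the lower segment: effective lower R = 4.007 kΩ.
V_out = 6.79 × 4.007/(12.25 + 4.007) = 1.674 V.
(Unloaded: V_out = x·V_supply = 1.84 V.)

V_out ≈ 1.67 V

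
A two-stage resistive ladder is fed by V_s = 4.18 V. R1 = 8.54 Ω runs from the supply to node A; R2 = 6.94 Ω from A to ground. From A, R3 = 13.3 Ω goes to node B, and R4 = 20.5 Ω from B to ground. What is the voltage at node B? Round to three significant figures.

V_B ≈ 1.02 V

Node A sees R2 in parallel with the series input of stage 2, R3 + R4 = 33.80 Ω.
Effective lower resistance at A: R2 ‖ 33.80 = 5.758 Ω.
So V_A = 4.18 × 0.4027 = 1.683 V.
Then the unloaded second divider: V_B = V_A × R4/(R3+R4) = 1.683 × 0.6065 = 1.021 V.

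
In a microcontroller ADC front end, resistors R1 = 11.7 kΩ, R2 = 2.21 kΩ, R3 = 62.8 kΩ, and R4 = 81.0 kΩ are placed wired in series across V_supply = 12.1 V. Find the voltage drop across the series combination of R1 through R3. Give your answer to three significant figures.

Total series resistance ΣR = 11.7 + 2.21 + 62.8 + 81.0 = 157.7 kΩ.
R_{R1..R3} = 11.7 + 2.21 + 62.8 = 76.71 kΩ.
V = V_supply · R/ΣR = 12.1 × 0.4864 = 5.885 V.

V ≈ 5.89 V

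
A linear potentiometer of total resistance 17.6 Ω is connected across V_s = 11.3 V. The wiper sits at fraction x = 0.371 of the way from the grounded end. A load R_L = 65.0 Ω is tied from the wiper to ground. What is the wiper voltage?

The pot divides into 11.07 Ω above the wiper and 6.530 Ω below.
Lower segment in parallel with the load: 6.530 ‖ 65.0 = 5.934 Ω.
Loaded-divider output: V_out = 11.3 × 0.3490 = 3.943 V.

V_out ≈ 3.94 V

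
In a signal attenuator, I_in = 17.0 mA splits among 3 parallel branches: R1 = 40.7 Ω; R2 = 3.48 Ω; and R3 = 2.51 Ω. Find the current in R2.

I ≈ 6.88 mA

Conductances: ΣG = 1/40.7 + 1/3.48 + 1/2.51 = 0.7103 (1/Ω).
R2 takes the fraction G_k/ΣG = 0.2874/0.7103 = 0.4045, so I = 17.0 × 0.4045 = 6.877 mA.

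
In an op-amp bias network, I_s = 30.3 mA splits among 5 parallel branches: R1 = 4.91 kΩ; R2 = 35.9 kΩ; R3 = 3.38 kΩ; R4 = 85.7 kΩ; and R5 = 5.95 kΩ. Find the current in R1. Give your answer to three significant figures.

ΣG = 1/4.91 + 1/35.9 + 1/3.38 + 1/85.7 + 1/5.95 = 0.7071.
Current divider: I(R1) = I_s · G_k/ΣG = 30.3 × (0.2037/0.7071) = 30.3 × 0.2880 = 8.727 mA.

I ≈ 8.73 mA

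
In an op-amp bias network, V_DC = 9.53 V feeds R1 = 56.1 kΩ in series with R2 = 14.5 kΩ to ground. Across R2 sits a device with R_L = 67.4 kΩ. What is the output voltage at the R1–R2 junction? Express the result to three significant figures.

First combine the lower leg with the load: R2 ‖ R_L = 11.93 kΩ.
Voltage divider with the loaded lower leg: V_out = 9.53 × 11.93/(56.1 + 11.93) = 9.53 × 0.1754 = 1.672 V.

V_out ≈ 1.67 V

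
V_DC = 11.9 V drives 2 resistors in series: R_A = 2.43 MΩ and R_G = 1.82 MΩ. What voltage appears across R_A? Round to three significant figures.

V ≈ 6.80 V

ΣR = 2.43 + 1.82 = 4.250 MΩ.
V = V_DC · R/ΣR = 11.9 × 0.5718 = 6.804 V.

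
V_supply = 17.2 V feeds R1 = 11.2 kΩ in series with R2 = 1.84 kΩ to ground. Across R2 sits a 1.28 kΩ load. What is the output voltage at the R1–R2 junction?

V_out ≈ 1.09 V

R2 ‖ R_L = (1.84 × 1.28)/(1.84 + 1.28) = 0.7549 kΩ.
Now apply the divider: V_out = 17.2 × 0.06314 = 1.086 V.
(Unloaded it would be 2.43 V; the load pulls it down.)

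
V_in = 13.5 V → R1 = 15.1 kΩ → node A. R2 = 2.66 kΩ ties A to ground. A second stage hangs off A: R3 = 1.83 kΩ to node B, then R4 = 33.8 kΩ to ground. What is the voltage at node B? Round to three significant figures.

Node A sees R2 in parallel with the series input of stage 2, R3 + R4 = 35.63 kΩ.
Effective lower resistance at A: R2 ‖ 35.63 = 2.475 kΩ.
First divider: V_A = V_in · 2.475/(15.1 + 2.475) = 1.901 V.
Then the unloaded second divider: V_B = V_A × R4/(R3+R4) = 1.901 × 0.9486 = 1.804 V.

V_B ≈ 1.80 V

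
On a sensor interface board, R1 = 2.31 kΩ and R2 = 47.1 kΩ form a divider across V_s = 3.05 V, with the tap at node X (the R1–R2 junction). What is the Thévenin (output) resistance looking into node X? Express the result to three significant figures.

With V_s suppressed (replaced by a short), R_th = R1 ‖ R2 = (2.310 × 47.1)/(2.310 + 47.1) = 2.202 kΩ.

R_th ≈ 2.20 kΩ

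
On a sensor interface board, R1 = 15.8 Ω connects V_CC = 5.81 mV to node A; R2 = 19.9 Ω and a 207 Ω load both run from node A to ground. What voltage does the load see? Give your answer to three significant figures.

V_out ≈ 3.11 mV

First combine the lower leg with the load: R2 ‖ R_L = 18.15 Ω.
Voltage divider with the loaded lower leg: V_out = 5.81 × 18.15/(15.8 + 18.15) = 5.81 × 0.5347 = 3.106 mV.
(Unloaded it would be 3.24 mV; the load pulls it down.)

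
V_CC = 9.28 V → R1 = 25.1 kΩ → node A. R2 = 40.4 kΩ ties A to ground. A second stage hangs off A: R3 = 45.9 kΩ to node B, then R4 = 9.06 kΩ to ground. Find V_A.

Looking into the second stage from A: R3 + R4 = 54.96 kΩ appears in parallel with R2.
Effective lower resistance at A: R2 ‖ 54.96 = 23.28 kΩ.
So V_A = 9.28 × 0.4812 = 4.466 V.

V_A ≈ 4.47 V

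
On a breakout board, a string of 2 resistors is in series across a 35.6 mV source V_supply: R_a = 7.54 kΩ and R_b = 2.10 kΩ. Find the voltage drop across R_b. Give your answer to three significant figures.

ΣR = 7.54 + 2.10 = 9.640 kΩ.
By the voltage-divider rule, V = 35.6 × 2.100/9.640 = 7.755 mV.

V ≈ 7.76 mV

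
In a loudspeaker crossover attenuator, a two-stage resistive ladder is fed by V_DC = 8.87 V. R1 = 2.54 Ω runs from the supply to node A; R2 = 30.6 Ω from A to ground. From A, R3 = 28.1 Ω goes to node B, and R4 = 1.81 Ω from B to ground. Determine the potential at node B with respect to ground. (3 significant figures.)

Looking into the second stage from A: R3 + R4 = 29.91 Ω appears in parallel with R2.
R2 ‖ (R3+R4) = 15.13 Ω.
So V_A = 8.87 × 0.8562 = 7.595 V.
Then the unloaded second divider: V_B = V_A × R4/(R3+R4) = 7.595 × 0.06051 = 0.4596 V.

V_B ≈ 0.460 V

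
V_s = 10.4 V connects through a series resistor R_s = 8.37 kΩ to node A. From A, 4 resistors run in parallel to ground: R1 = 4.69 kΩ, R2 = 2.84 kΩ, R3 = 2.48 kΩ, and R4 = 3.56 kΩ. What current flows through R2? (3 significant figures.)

Combine the parallel branches: R_p = (1/4.69 + 1/2.84 + 1/2.48 + 1/3.56)⁻¹ = 0.8003 kΩ.
Node voltage V_A = V_s · R_p/(R_s + R_p) = 10.4 × 0.08728 = 0.9077 V.
Branch current I = V_A/R2 = 0.9077/2.84 = 0.3196 mA.

I ≈ 0.320 mA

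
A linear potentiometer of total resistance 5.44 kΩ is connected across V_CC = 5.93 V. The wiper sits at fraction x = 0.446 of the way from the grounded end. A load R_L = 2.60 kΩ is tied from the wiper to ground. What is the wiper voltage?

The pot divides into 3.014 kΩ above the wiper and 2.426 kΩ below.
(x·R_p) ‖ R_L = 1.255 kΩ.
V_out = 5.93 × 1.255/(3.014 + 1.255) = 1.743 V.

V_out ≈ 1.74 V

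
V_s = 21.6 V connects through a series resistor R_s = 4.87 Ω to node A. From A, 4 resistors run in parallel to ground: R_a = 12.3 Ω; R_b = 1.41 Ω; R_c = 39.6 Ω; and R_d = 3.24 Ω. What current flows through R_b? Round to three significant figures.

I ≈ 2.37 A

Equivalent of the parallel group: R_p = 0.8894 Ω.
V_A = 21.6 × 0.8894/5.759 = 3.335 V.
Branch current I = V_A/R_b = 3.335/1.41 = 2.366 A.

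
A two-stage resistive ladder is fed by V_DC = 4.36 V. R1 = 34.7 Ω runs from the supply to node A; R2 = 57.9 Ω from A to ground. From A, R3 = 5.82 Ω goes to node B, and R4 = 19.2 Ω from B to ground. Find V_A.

The second stage (R3 + R4 = 25.02 Ω) loads node A in parallel with R2.
R2 ‖ (R3+R4) = 17.47 Ω.
First divider: V_A = V_DC · 17.47/(34.7 + 17.47) = 1.460 V.

V_A ≈ 1.46 V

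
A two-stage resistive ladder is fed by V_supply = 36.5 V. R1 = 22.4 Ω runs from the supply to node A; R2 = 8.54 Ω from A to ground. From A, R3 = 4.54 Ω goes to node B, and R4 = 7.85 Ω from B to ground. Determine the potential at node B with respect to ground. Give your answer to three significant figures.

V_B ≈ 4.26 V

The second stage (R3 + R4 = 12.39 Ω) loads node A in parallel with R2.
R2 ‖ (R3+R4) = 5.055 Ω.
So V_A = 36.5 × 0.1841 = 6.721 V.
V_B = V_A × 0.6336 = 4.258 V.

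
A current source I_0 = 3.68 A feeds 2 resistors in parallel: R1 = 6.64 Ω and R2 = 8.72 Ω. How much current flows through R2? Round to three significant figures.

Two-branch current divider: I_k = I_0 · R_other/(R_1 + R_2).
So I = 3.68 × 6.64/15.36 = 1.591 A.

I ≈ 1.59 A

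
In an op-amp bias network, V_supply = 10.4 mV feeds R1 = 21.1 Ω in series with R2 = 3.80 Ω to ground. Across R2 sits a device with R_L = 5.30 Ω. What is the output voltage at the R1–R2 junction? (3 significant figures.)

R2 ‖ R_L = (3.80 × 5.30)/(3.80 + 5.30) = 2.213 Ω.
Voltage divider with the loaded lower leg: V_out = 10.4 × 2.213/(21.1 + 2.213) = 10.4 × 0.09493 = 0.9873 mV.
(Unloaded it would be 1.59 mV; the load pulls it down.)

V_out ≈ 0.987 mV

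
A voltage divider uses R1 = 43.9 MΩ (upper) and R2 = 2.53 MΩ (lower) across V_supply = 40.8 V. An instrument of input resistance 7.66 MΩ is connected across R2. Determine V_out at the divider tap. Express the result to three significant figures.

V_out ≈ 1.69 V

The load sits in parallel with R2, giving an effective lower resistance R2' = R2·R_L/(R2+R_L) = 1.902 MΩ.
Now apply the divider: V_out = 40.8 × 0.04152 = 1.694 V.
(Unloaded it would be 2.22 V; the load pulls it down.)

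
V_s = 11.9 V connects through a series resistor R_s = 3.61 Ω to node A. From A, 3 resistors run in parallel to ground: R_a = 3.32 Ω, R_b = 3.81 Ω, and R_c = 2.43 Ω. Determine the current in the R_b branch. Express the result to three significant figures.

Parallel bank: R_p = 1/(1/3.32 + 1/3.81 + 1/2.43) = 1.025 Ω.
V_A by voltage divider: V_A = 11.9 × 1.025/(3.61 + 1.025) = 2.632 V.
Branch current I = V_A/R_b = 2.632/3.81 = 0.6909 A.

I ≈ 0.691 A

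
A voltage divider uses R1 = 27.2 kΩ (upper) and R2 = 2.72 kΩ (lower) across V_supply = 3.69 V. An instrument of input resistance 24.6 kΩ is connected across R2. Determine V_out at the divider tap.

First combine the lower leg with the load: R2 ‖ R_L = 2.449 kΩ.
Then V_out = V_supply · R2'/(R1 + R2') = 3.69 × 2.449/29.65 = 0.3048 V.
(Unloaded it would be 0.335 V; the load pulls it down.)

V_out ≈ 0.305 V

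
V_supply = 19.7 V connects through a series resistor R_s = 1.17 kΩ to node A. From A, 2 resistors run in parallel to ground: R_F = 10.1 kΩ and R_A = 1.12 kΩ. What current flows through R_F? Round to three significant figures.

I ≈ 0.903 mA

Equivalent of the parallel group: R_p = 1.008 kΩ.
V_A = 19.7 × 1.008/2.178 = 9.118 V.
I(R_F) = V_A / R_F = 9.118/10.1 = 0.9028 mA.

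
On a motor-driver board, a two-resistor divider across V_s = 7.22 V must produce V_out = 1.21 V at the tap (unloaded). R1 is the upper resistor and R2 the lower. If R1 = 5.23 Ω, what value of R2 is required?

R2 ≈ 1.05 Ω

V_out/V_s = R2/(R1+R2) = 0.1676.
R2 = R1 · 0.1676/(1 − 0.1676) = 1.053 Ω.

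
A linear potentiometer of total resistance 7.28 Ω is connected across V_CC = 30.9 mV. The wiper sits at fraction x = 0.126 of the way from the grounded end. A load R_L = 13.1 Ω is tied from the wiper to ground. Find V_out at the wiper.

Split the track: R_lower = x·R_p = 0.9173 Ω, R_upper = (1−x)·R_p = 6.363 Ω.
(x·R_p) ‖ R_L = 0.8573 Ω.
Then V_out = V_CC · 0.8573/(6.363 + 0.8573) = 3.669 mV.

V_out ≈ 3.67 mV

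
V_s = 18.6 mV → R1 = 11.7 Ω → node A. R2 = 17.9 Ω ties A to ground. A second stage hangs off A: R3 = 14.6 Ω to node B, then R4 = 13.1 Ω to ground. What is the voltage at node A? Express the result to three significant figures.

The second stage (R3 + R4 = 27.70 Ω) loads node A in parallel with R2.
R2 ‖ (R3+R4) = 10.87 Ω.
V_A = 18.6 × 10.87/(11.7 + 10.87) = 8.959 mV.

V_A ≈ 8.96 mV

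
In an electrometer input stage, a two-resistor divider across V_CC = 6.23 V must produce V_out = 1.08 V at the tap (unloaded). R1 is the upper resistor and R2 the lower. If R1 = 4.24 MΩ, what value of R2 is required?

R2 ≈ 0.889 MΩ

The divider ratio is R2/(R1+R2) = 1.08/6.23 = 0.1734.
So R2 = R1 · V_out/(V_CC − V_out) = 4.24 × 1.08/(6.23 − 1.08) = 4.24 × 0.2097 = 0.8892 MΩ.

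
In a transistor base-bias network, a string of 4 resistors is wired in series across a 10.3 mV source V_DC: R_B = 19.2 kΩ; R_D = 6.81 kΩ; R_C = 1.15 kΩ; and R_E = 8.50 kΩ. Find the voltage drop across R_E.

V ≈ 2.46 mV

ΣR = 19.2 + 6.81 + 1.15 + 8.50 = 35.66 kΩ.
By the voltage-divider rule, V = 10.3 × 8.500/35.66 = 2.455 mV.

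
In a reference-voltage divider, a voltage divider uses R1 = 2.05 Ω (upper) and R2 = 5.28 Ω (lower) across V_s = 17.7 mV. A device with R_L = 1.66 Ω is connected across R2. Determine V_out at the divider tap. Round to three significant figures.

The load sits in parallel with R2, giving an effective lower resistance R2' = R2·R_L/(R2+R_L) = 1.263 Ω.
Then V_out = V_s · R2'/(R1 + R2') = 17.7 × 1.263/3.313 = 6.747 mV.
(Unloaded it would be 12.7 mV; the load pulls it down.)

V_out ≈ 6.75 mV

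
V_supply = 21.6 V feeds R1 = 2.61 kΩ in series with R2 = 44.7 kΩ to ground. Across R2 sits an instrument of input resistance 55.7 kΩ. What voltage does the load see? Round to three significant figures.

First combine the lower leg with the load: R2 ‖ R_L = 24.80 kΩ.
Then V_out = V_supply · R2'/(R1 + R2') = 21.6 × 24.80/27.41 = 19.54 V.

V_out ≈ 19.5 V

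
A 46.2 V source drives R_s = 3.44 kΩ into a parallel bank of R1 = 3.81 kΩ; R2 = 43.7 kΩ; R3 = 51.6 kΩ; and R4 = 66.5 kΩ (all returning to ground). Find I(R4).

Combine the parallel branches: R_p = (1/3.81 + 1/43.7 + 1/51.6 + 1/66.5)⁻¹ = 3.127 kΩ.
Node voltage V_A = V_CC · R_p/(R_s + R_p) = 46.2 × 0.4762 = 22.00 V.
Branch current I = V_A/R4 = 22.00/66.5 = 0.3308 mA.

I ≈ 0.331 mA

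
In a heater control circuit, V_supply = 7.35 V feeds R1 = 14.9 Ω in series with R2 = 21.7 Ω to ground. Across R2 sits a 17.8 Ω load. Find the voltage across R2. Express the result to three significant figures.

R2 ‖ R_L = (21.7 × 17.8)/(21.7 + 17.8) = 9.779 Ω.
Then V_out = V_supply · R2'/(R1 + R2') = 7.35 × 9.779/24.68 = 2.912 V.

V_out ≈ 2.91 V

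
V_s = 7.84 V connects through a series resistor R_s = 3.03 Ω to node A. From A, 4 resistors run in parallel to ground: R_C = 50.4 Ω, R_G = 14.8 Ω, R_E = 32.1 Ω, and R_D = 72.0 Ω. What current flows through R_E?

I ≈ 0.174 A

Parallel bank: R_p = 1/(1/50.4 + 1/14.8 + 1/32.1 + 1/72.0) = 7.550 Ω.
Node voltage V_A = V_s · R_p/(R_s + R_p) = 7.84 × 0.7136 = 5.595 V.
I(R_E) = V_A / R_E = 5.595/32.1 = 0.1743 A.
(Check via current divider: I_total = 0.7410 A; share G_k/ΣG = 0.2352 → same result.)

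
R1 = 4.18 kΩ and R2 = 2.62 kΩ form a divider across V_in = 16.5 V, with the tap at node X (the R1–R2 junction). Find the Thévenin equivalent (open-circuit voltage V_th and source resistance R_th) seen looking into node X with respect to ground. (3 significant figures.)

Open-circuit (no load on X): V_th = V_in · R2/(R1 + R2) = 16.5 × 2.62/(4.180 + 2.62) = 6.357 V.
With V_in suppressed (replaced by a short), R_th = R1 ‖ R2 = (4.180 × 2.62)/(4.180 + 2.62) = 1.611 kΩ.

V_th ≈ 6.36 V, R_th ≈ 1.61 kΩ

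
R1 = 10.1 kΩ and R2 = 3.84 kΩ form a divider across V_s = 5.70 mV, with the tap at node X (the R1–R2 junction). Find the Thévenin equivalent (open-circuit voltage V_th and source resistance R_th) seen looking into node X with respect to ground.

V_th ≈ 1.57 mV, R_th ≈ 2.78 kΩ

V_th is the unloaded tap voltage: V_s · R2/(R1+R2) = 5.70 × 0.2755 = 1.570 mV.
With V_s suppressed (replaced by a short), R_th = R1 ‖ R2 = (10.10 × 3.84)/(10.10 + 3.84) = 2.782 kΩ.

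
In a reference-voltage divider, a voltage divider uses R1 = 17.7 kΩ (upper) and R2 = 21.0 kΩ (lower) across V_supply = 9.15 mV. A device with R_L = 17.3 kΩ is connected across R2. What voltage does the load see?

V_out ≈ 3.19 mV

The load sits in parallel with R2, giving an effective lower resistance R2' = R2·R_L/(R2+R_L) = 9.486 kΩ.
Voltage divider with the loaded lower leg: V_out = 9.15 × 9.486/(17.7 + 9.486) = 9.15 × 0.3489 = 3.193 mV.
(Unloaded it would be 4.97 mV; the load pulls it down.)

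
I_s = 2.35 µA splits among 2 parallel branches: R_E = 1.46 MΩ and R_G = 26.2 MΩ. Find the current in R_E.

I ≈ 2.23 µA

Two-branch current divider: I_k = I_s · R_other/(R_1 + R_2).
So I = 2.35 × 26.2/27.66 = 2.226 µA.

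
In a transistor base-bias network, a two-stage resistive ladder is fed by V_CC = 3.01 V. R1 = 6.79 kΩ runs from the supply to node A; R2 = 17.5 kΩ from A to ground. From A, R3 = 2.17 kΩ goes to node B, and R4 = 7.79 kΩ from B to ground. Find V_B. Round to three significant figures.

V_B ≈ 1.14 V

The second stage (R3 + R4 = 9.960 kΩ) loads node A in parallel with R2.
Effective lower resistance at A: R2 ‖ 9.960 = 6.347 kΩ.
V_A = 3.01 × 6.347/(6.79 + 6.347) = 1.454 V.
Stage 2 is unloaded, so V_B = V_A · R4/(R3+R4) = 1.454 × 7.79/9.960 = 1.137 V.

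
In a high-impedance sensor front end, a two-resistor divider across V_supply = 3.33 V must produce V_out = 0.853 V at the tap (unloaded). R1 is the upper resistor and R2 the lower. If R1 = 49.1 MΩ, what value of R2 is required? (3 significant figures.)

Required fraction k = V_out/V_supply = 0.2562.
Rearranging, R2 = R1·k/(1−k) = 49.1 × 0.3444 = 16.91 MΩ.

R2 ≈ 16.9 MΩ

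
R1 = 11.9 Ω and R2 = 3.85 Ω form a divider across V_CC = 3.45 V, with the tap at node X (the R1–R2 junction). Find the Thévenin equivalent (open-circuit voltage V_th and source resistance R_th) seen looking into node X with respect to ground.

Open-circuit (no load on X): V_th = V_CC · R2/(R1 + R2) = 3.45 × 3.85/(11.90 + 3.85) = 0.8433 V.
Looking into X with the source shorted: R_th = R1·R2/(R1+R2) = 11.90 × 3.85/15.75 = 2.909 Ω.

V_th ≈ 0.843 V, R_th ≈ 2.91 Ω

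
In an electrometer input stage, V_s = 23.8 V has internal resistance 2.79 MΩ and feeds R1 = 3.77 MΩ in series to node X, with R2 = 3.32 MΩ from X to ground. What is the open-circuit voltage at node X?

R1' = 2.79 + 3.77 = 6.560 MΩ (source resistance + R1).
Open-circuit (no load on X): V_th = V_s · R2/(R1' + R2) = 23.8 × 3.32/(6.560 + 3.32) = 7.998 V.

V_th ≈ 8.00 V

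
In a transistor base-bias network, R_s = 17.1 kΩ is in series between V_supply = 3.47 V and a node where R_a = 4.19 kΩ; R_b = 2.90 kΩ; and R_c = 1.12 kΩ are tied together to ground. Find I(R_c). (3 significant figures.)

I ≈ 0.118 mA

Parallel bank: R_p = 1/(1/4.19 + 1/2.90 + 1/1.12) = 0.6773 kΩ.
V_A by voltage divider: V_A = 3.47 × 0.6773/(17.1 + 0.6773) = 0.1322 V.
Branch current I = V_A/R_c = 0.1322/1.12 = 0.1180 mA.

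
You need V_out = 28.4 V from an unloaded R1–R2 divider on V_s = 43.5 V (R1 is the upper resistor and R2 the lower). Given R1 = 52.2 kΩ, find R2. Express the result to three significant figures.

R2 ≈ 98.2 kΩ

V_out/V_s = R2/(R1+R2) = 0.6529.
Rearranging, R2 = R1·k/(1−k) = 52.2 × 1.881 = 98.18 kΩ.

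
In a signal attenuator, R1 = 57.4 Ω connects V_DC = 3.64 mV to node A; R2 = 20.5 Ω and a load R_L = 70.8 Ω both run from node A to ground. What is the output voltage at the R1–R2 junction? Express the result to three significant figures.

V_out ≈ 0.789 mV

The load sits in parallel with R2, giving an effective lower resistance R2' = R2·R_L/(R2+R_L) = 15.90 Ω.
Then V_out = V_DC · R2'/(R1 + R2') = 3.64 × 15.90/73.30 = 0.7895 mV.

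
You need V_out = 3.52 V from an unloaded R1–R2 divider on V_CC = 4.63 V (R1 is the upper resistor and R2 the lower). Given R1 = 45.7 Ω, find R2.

V_out/V_CC = R2/(R1+R2) = 0.7603.
Rearranging, R2 = R1·k/(1−k) = 45.7 × 3.171 = 144.9 Ω.

R2 ≈ 145 Ω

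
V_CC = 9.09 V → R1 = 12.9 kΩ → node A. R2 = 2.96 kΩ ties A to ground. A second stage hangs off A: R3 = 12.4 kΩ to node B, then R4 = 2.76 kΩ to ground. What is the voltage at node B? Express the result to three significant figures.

V_B ≈ 0.267 V

Node A sees R2 in parallel with the series input of stage 2, R3 + R4 = 15.16 kΩ.
Effective lower resistance at A: R2 ‖ 15.16 = 2.476 kΩ.
First divider: V_A = V_CC · 2.476/(12.9 + 2.476) = 1.464 V.
Stage 2 is unloaded, so V_B = V_A · R4/(R3+R4) = 1.464 × 2.76/15.16 = 0.2665 V.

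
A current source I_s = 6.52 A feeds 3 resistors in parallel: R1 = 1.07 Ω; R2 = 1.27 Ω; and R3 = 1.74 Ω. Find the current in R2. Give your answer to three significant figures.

Total conductance ΣG = 1/1.07 + 1/1.27 + 1/1.74 = 2.297 (units of 1/Ω).
By the current-divider rule, I = I_s · G_k/ΣG = 6.52 × 0.3428 = 2.235 A.

I ≈ 2.24 A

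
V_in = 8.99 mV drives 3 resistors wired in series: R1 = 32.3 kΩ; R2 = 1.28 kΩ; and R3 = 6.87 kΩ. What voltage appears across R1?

V ≈ 7.18 mV

Total series resistance ΣR = 32.3 + 1.28 + 6.87 = 40.45 kΩ.
Voltage divider: V = V_in · (32.30 / 40.45) = 8.99 × 0.7985 = 7.179 mV.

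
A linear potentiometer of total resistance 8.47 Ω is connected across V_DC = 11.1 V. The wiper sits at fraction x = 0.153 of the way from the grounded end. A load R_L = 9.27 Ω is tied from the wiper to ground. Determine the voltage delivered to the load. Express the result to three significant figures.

V_out ≈ 1.52 V

The pot divides into 7.174 Ω above the wiper and 1.296 Ω below.
R_L loads the lower segment: effective lower R = 1.137 Ω.
Then V_out = V_DC · 1.137/(7.174 + 1.137) = 1.518 V.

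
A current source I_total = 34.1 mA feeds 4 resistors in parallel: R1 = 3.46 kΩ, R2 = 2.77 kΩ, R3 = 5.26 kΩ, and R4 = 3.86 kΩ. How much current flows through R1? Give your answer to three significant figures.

I ≈ 8.97 mA

ΣG = 1/3.46 + 1/2.77 + 1/5.26 + 1/3.86 = 1.099.
Current divider: I(R1) = I_total · G_k/ΣG = 34.1 × (0.2890/1.099) = 34.1 × 0.2629 = 8.966 mA.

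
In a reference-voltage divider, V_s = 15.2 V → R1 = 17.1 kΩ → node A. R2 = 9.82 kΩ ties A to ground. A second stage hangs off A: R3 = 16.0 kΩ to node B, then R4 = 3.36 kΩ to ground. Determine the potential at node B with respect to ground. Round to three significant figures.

V_B ≈ 0.728 V

The second stage (R3 + R4 = 19.36 kΩ) loads node A in parallel with R2.
Effective lower resistance at A: R2 ‖ 19.36 = 6.515 kΩ.
So V_A = 15.2 × 0.2759 = 4.194 V.
V_B = V_A × 0.1736 = 0.7278 V.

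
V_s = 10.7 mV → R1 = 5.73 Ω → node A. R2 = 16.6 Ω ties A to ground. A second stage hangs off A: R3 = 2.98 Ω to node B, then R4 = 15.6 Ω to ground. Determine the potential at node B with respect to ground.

Node A sees R2 in parallel with the series input of stage 2, R3 + R4 = 18.58 Ω.
Effective lower resistance at A: R2 ‖ 18.58 = 8.767 Ω.
V_A = 10.7 × 8.767/(5.73 + 8.767) = 6.471 mV.
V_B = V_A × 0.8396 = 5.433 mV.

V_B ≈ 5.43 mV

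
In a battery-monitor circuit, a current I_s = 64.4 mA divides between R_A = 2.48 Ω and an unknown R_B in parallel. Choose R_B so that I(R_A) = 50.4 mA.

Two-branch current divider: I_A = I_s · R_B/(R_A + R_B).
50.4/64.4 = R_B/(R_A + R_B) → R_B = R_A · (0.7826)/(1 − 0.7826) = 2.48 × 3.600 = 8.928 Ω.

R_B ≈ 8.93 Ω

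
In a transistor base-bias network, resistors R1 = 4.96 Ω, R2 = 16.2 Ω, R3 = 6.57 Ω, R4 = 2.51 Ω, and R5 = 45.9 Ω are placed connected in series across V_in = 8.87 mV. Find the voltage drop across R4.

Series total: ΣR = 4.96 + 16.2 + 6.57 + 2.51 + 45.9 = 76.14 Ω.
By the voltage-divider rule, V = 8.87 × 2.510/76.14 = 0.2924 mV.

V ≈ 0.292 mV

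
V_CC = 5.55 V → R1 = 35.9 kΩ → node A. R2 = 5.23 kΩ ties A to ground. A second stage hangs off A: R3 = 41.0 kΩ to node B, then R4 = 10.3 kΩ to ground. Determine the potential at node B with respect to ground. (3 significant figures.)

The second stage (R3 + R4 = 51.30 kΩ) loads node A in parallel with R2.
R2 ‖ (R3+R4) = 4.746 kΩ.
So V_A = 5.55 × 0.1168 = 0.6481 V.
Stage 2 is unloaded, so V_B = V_A · R4/(R3+R4) = 0.6481 × 10.3/51.30 = 0.1301 V.

V_B ≈ 0.130 V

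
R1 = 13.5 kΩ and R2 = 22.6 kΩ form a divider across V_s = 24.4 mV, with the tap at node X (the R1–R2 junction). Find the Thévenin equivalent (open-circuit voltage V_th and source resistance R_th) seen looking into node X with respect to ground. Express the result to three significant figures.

V_th ≈ 15.3 mV, R_th ≈ 8.45 kΩ

Open-circuit (no load on X): V_th = V_s · R2/(R1 + R2) = 24.4 × 22.6/(13.50 + 22.6) = 15.28 mV.
With V_s suppressed (replaced by a short), R_th = R1 ‖ R2 = (13.50 × 22.6)/(13.50 + 22.6) = 8.452 kΩ.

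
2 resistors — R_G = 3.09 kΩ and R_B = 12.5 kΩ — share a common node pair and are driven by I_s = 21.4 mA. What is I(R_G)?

I ≈ 17.2 mA

Two-branch current divider: I_k = I_s · R_other/(R_1 + R_2).
I(R_G) = 21.4 × 12.5/(3.09 + 12.5) = 21.4 × 0.8018 = 17.16 mA.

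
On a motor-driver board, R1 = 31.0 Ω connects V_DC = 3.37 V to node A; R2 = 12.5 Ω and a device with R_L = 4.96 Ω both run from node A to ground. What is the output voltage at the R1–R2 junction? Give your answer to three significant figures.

V_out ≈ 0.346 V

First combine the lower leg with the load: R2 ‖ R_L = 3.551 Ω.
Then V_out = V_DC · R2'/(R1 + R2') = 3.37 × 3.551/34.55 = 0.3464 V.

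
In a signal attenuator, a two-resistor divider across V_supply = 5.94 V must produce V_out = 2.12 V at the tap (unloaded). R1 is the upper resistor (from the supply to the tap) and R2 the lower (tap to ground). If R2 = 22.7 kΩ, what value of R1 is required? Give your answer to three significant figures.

R1 ≈ 40.9 kΩ

The divider ratio is R2/(R1+R2) = 2.12/5.94 = 0.3569.
R1 = R2·(1/k − 1) = 22.7 × 1.802 = 40.90 kΩ.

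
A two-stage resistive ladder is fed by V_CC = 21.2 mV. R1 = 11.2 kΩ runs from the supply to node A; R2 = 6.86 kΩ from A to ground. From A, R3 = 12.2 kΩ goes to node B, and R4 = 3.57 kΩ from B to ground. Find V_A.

Node A sees R2 in parallel with the series input of stage 2, R3 + R4 = 15.77 kΩ.
Effective lower resistance at A: R2 ‖ 15.77 = 4.780 kΩ.
V_A = 21.2 × 4.780/(11.2 + 4.780) = 6.342 mV.

V_A ≈ 6.34 mV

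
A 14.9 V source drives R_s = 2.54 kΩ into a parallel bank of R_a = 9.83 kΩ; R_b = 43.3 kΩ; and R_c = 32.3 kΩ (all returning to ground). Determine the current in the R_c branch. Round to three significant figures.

I ≈ 0.331 mA

Combine the parallel branches: R_p = (1/9.83 + 1/43.3 + 1/32.3)⁻¹ = 6.419 kΩ.
V_A = 14.9 × 6.419/8.959 = 10.68 V.
Branch current I = V_A/R_c = 10.68/32.3 = 0.3305 mA.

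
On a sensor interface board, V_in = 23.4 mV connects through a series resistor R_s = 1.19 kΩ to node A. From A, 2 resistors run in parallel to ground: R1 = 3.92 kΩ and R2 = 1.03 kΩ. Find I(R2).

I ≈ 9.24 µA

Combine the parallel branches: R_p = (1/3.92 + 1/1.03)⁻¹ = 0.8157 kΩ.
V_A by voltage divider: V_A = 23.4 × 0.8157/(1.19 + 0.8157) = 9.516 mV.
Branch current I = V_A/R2 = 9.516/1.03 = 9.239 µA.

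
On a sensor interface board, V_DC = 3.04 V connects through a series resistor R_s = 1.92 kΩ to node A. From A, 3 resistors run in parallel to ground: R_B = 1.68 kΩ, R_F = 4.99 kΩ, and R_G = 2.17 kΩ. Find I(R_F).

Parallel bank: R_p = 1/(1/1.68 + 1/4.99 + 1/2.17) = 0.7959 kΩ.
Node voltage V_A = V_DC · R_p/(R_s + R_p) = 3.04 × 0.2930 = 0.8909 V.
I(R_F) = V_A / R_F = 0.8909/4.99 = 0.1785 mA.
(Equivalently: I_total = 1.119 mA, then current-divider fraction G_k/ΣG = 0.1595.)

I ≈ 0.179 mA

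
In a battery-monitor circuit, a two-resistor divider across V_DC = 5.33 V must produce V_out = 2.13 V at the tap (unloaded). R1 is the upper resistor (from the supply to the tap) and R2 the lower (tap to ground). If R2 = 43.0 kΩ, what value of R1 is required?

R1 ≈ 64.6 kΩ

Required fraction k = V_out/V_DC = 0.3996.
So R1 = R2 · (V_DC/V_out − 1) = 43.0 × (5.33/2.13 − 1) = 43.0 × 1.502 = 64.60 kΩ.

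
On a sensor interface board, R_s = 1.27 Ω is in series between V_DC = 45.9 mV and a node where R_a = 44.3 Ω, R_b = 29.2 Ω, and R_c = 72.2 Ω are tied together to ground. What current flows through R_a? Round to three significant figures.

I ≈ 0.951 mA

Equivalent of the parallel group: R_p = 14.15 Ω.
Node voltage V_A = V_DC · R_p/(R_s + R_p) = 45.9 × 0.9176 = 42.12 mV.
Branch current I = V_A/R_a = 42.12/44.3 = 0.9508 mA.
(Equivalently: I_total = 2.977 mA, then current-divider fraction G_k/ΣG = 0.3194.)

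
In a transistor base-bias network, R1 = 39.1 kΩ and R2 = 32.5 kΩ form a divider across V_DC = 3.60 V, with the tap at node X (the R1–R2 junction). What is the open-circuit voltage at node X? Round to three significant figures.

V_th is the unloaded tap voltage: V_DC · R2/(R1+R2) = 3.60 × 0.4539 = 1.634 V.

V_th ≈ 1.63 V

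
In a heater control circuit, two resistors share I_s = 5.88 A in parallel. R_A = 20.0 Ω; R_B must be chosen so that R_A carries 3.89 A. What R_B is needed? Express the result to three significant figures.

R_B ≈ 39.1 Ω

Two-branch current divider: I_A = I_s · R_B/(R_A + R_B).
With f = 0.6616, R_B = R_A · f/(1−f) = 20.0 × 1.955 = 39.10 Ω.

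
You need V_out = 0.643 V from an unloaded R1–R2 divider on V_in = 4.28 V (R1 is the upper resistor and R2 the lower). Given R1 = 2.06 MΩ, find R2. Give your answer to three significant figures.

The divider ratio is R2/(R1+R2) = 0.643/4.28 = 0.1502.
So R2 = R1 · V_out/(V_in − V_out) = 2.06 × 0.643/(4.28 − 0.643) = 2.06 × 0.1768 = 0.3642 MΩ.

R2 ≈ 0.364 MΩ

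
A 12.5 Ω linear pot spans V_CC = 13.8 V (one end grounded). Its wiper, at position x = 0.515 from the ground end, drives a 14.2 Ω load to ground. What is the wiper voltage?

Lower segment x·R_p = 6.438 Ω; upper segment (1−x)·R_p = 6.062 Ω.
(x·R_p) ‖ R_L = 4.429 Ω.
Then V_out = V_CC · 4.429/(6.062 + 4.429) = 5.826 V.

V_out ≈ 5.83 V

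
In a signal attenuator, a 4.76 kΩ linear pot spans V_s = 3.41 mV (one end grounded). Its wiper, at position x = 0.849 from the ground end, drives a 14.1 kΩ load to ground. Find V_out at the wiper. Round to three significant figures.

The pot divides into 0.7188 kΩ above the wiper and 4.041 kΩ below.
Lower segment in parallel with the load: 4.041 ‖ 14.1 = 3.141 kΩ.
Loaded-divider output: V_out = 3.41 × 0.8138 = 2.775 mV.

V_out ≈ 2.77 mV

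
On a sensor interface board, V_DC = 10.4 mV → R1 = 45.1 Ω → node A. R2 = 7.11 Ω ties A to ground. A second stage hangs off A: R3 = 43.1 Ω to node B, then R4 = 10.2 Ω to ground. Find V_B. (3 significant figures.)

V_B ≈ 0.243 mV

The second stage (R3 + R4 = 53.30 Ω) loads node A in parallel with R2.
R2 ‖ (R3+R4) = 6.273 Ω.
So V_A = 10.4 × 0.1221 = 1.270 mV.
Stage 2 is unloaded, so V_B = V_A · R4/(R3+R4) = 1.270 × 10.2/53.30 = 0.2430 mV.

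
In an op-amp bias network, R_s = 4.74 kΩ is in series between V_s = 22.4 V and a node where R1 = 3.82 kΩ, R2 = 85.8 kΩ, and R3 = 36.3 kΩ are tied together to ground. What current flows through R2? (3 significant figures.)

I ≈ 0.108 mA

Combine the parallel branches: R_p = (1/3.82 + 1/85.8 + 1/36.3)⁻¹ = 3.322 kΩ.
V_A = 22.4 × 3.322/8.062 = 9.231 V.
Branch current I = V_A/R2 = 9.231/85.8 = 0.1076 mA.
(Check via current divider: I_total = 2.778 mA; share G_k/ΣG = 0.03872 → same result.)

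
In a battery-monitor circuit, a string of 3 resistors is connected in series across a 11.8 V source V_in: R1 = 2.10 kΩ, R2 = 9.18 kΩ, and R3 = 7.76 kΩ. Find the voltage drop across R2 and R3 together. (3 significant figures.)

V ≈ 10.5 V

ΣR = 2.10 + 9.18 + 7.76 = 19.04 kΩ.
R_{R2..R3} = 9.18 + 7.76 = 16.94 kΩ.
By the voltage-divider rule, V = 11.8 × 16.94/19.04 = 10.50 V.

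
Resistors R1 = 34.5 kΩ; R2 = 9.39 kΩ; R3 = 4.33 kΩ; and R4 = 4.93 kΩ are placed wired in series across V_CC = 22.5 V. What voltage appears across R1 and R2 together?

ΣR = 34.5 + 9.39 + 4.33 + 4.93 = 53.15 kΩ.
R_{R1..R2} = 34.5 + 9.39 = 43.89 kΩ.
By the voltage-divider rule, V = 22.5 × 43.89/53.15 = 18.58 V.

V ≈ 18.6 V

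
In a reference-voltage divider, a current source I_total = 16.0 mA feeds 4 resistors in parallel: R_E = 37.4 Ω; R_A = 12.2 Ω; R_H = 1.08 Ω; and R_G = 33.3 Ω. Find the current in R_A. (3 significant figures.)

I ≈ 1.23 mA

ΣG = 1/37.4 + 1/12.2 + 1/1.08 + 1/33.3 = 1.065.
By the current-divider rule, I = I_total · G_k/ΣG = 16.0 × 0.07699 = 1.232 mA.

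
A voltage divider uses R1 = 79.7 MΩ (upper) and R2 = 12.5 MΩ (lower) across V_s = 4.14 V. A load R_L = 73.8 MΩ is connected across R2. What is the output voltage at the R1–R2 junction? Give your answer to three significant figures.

V_out ≈ 0.490 V

R2 ‖ R_L = (12.5 × 73.8)/(12.5 + 73.8) = 10.69 MΩ.
Voltage divider with the loaded lower leg: V_out = 4.14 × 10.69/(79.7 + 10.69) = 4.14 × 0.1183 = 0.4896 V.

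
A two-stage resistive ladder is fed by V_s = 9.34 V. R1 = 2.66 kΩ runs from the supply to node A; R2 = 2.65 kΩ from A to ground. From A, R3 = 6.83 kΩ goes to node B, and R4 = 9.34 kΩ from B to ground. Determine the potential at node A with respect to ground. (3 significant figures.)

V_A ≈ 4.31 V

Looking into the second stage from A: R3 + R4 = 16.17 kΩ appears in parallel with R2.
R2 ‖ (R3+R4) = 2.277 kΩ.
So V_A = 9.34 × 0.4612 = 4.308 V.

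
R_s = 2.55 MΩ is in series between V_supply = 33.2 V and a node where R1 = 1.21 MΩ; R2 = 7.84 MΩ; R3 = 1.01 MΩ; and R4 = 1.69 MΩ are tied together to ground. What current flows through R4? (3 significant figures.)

I ≈ 2.63 µA

Combine the parallel branches: R_p = (1/1.21 + 1/7.84 + 1/1.01 + 1/1.69)⁻¹ = 0.3944 MΩ.
Node voltage V_A = V_supply · R_p/(R_s + R_p) = 33.2 × 0.1339 = 4.447 V.
I(R4) = V_A / R4 = 4.447/1.69 = 2.631 µA.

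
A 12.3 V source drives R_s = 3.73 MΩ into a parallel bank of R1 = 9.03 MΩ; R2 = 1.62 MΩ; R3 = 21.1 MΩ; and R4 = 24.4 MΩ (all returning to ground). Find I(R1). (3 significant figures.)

I ≈ 0.337 µA

Combine the parallel branches: R_p = (1/9.03 + 1/1.62 + 1/21.1 + 1/24.4)⁻¹ = 1.225 MΩ.
V_A by voltage divider: V_A = 12.3 × 1.225/(3.73 + 1.225) = 3.041 V.
I(R1) = V_A / R1 = 3.041/9.03 = 0.3367 µA.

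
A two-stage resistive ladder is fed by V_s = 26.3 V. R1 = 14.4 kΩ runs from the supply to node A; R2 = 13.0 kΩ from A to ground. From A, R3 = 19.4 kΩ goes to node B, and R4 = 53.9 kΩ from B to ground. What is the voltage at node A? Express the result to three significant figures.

V_A ≈ 11.4 V

The second stage (R3 + R4 = 73.30 kΩ) loads node A in parallel with R2.
R2 ‖ (R3+R4) = 11.04 kΩ.
V_A = 26.3 × 11.04/(14.4 + 11.04) = 11.41 V.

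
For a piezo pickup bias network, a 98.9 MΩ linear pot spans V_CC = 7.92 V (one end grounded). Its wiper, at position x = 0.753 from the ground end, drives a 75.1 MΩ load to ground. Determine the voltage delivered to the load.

V_out ≈ 4.79 V

Lower segment x·R_p = 74.47 MΩ; upper segment (1−x)·R_p = 24.43 MΩ.
Lower segment in parallel with the load: 74.47 ‖ 75.1 = 37.39 MΩ.
V_out = 7.92 × 37.39/(24.43 + 37.39) = 4.790 V.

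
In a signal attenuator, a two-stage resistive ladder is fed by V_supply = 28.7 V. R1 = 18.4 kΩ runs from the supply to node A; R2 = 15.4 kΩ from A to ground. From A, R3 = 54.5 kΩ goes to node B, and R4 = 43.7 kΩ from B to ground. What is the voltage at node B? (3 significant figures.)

V_B ≈ 5.36 V

Looking into the second stage from A: R3 + R4 = 98.20 kΩ appears in parallel with R2.
Effective lower resistance at A: R2 ‖ 98.20 = 13.31 kΩ.
V_A = 28.7 × 13.31/(18.4 + 13.31) = 12.05 V.
Stage 2 is unloaded, so V_B = V_A · R4/(R3+R4) = 12.05 × 43.7/98.20 = 5.361 V.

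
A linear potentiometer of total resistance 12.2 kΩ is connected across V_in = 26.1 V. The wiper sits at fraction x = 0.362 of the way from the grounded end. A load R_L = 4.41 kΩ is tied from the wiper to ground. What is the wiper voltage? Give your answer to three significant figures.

The pot divides into 7.784 kΩ above the wiper and 4.416 kΩ below.
Lower segment in parallel with the load: 4.416 ‖ 4.41 = 2.207 kΩ.
Loaded-divider output: V_out = 26.1 × 0.2209 = 5.765 V.

V_out ≈ 5.76 V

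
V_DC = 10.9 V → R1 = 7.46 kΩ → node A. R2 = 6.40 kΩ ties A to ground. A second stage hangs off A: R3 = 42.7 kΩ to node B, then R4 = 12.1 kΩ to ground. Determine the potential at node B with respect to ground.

V_B ≈ 1.05 V

Node A sees R2 in parallel with the series input of stage 2, R3 + R4 = 54.80 kΩ.
Effective lower resistance at A: R2 ‖ 54.80 = 5.731 kΩ.
V_A = 10.9 × 5.731/(7.46 + 5.731) = 4.736 V.
V_B = V_A × 0.2208 = 1.046 V.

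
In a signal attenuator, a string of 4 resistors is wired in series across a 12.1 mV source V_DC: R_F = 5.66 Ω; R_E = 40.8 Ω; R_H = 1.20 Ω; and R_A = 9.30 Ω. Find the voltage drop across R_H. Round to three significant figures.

Series total: ΣR = 5.66 + 40.8 + 1.20 + 9.30 = 56.96 Ω.
By the voltage-divider rule, V = 12.1 × 1.200/56.96 = 0.2549 mV.

V ≈ 0.255 mV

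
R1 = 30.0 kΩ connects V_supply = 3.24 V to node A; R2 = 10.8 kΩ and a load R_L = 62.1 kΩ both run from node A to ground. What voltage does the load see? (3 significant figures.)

The load sits in parallel with R2, giving an effective lower resistance R2' = R2·R_L/(R2+R_L) = 9.200 kΩ.
Voltage divider with the loaded lower leg: V_out = 3.24 × 9.200/(30.0 + 9.200) = 3.24 × 0.2347 = 0.7604 V.

V_out ≈ 0.760 V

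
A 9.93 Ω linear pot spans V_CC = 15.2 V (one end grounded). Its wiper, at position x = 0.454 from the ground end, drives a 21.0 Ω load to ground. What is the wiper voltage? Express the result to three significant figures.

Lower segment x·R_p = 4.508 Ω; upper segment (1−x)·R_p = 5.422 Ω.
Lower segment in parallel with the load: 4.508 ‖ 21.0 = 3.711 Ω.
Loaded-divider output: V_out = 15.2 × 0.4064 = 6.177 V.

V_out ≈ 6.18 V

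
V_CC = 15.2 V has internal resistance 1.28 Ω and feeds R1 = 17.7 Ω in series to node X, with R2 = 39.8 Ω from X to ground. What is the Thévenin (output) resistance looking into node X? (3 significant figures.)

R1' = 1.28 + 17.7 = 18.98 Ω (source resistance + R1).
Zeroing V_CC shorts the top of R1' to ground, so R_th = R1' ‖ R2 = 12.85 Ω.

R_th ≈ 12.9 Ω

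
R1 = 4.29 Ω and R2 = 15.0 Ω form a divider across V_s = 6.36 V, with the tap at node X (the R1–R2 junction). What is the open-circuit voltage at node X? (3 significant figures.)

V_th ≈ 4.95 V

Open-circuit (no load on X): V_th = V_s · R2/(R1 + R2) = 6.36 × 15.0/(4.290 + 15.0) = 4.946 V.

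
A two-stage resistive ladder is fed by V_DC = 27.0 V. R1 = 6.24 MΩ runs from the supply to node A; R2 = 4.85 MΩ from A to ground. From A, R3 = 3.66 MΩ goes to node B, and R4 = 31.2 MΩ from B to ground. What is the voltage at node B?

V_B ≈ 9.80 V

The second stage (R3 + R4 = 34.86 MΩ) loads node A in parallel with R2.
R2 ‖ (R3+R4) = 4.258 MΩ.
So V_A = 27.0 × 0.4056 = 10.95 V.
Then the unloaded second divider: V_B = V_A × R4/(R3+R4) = 10.95 × 0.8950 = 9.801 V.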